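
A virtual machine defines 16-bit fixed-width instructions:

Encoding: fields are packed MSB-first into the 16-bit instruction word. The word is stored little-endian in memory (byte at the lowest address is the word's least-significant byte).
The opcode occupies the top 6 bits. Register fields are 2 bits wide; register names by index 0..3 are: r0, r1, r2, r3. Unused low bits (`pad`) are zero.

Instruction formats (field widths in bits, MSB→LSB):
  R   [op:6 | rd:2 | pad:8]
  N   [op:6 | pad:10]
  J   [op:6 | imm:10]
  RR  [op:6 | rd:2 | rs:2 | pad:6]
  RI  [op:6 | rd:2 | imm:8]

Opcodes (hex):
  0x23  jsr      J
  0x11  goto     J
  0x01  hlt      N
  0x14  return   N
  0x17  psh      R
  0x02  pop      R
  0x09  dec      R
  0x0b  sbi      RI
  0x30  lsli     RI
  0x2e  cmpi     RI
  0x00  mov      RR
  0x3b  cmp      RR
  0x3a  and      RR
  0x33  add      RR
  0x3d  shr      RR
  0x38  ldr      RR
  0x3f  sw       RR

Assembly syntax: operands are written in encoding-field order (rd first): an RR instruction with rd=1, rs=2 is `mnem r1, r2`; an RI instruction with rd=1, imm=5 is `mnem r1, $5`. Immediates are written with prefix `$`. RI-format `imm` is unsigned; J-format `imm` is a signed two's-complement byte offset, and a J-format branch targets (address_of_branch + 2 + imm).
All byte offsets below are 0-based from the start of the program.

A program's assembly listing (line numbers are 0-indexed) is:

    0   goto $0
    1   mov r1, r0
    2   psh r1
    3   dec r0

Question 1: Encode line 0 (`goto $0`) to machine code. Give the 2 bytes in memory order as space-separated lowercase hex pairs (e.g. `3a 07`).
00 44

L0: goto op=0x11:6|imm=0:10 ⇒ 0x4400 ⇒ little 00 44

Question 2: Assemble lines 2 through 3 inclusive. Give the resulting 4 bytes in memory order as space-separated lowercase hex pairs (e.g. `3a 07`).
00 5d 00 24

L2: psh op=0x17:6|rd=1:2|pad=0:8 ⇒ 0x5d00 ⇒ little 00 5d
L3: dec op=0x9:6|rd=0:2|pad=0:8 ⇒ 0x2400 ⇒ little 00 24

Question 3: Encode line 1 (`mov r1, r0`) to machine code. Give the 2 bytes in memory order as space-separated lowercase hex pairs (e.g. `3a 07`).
L1: mov op=0x0:6|rd=1:2|rs=0:2|pad=0:6 ⇒ 0x0100 ⇒ little 00 01

00 01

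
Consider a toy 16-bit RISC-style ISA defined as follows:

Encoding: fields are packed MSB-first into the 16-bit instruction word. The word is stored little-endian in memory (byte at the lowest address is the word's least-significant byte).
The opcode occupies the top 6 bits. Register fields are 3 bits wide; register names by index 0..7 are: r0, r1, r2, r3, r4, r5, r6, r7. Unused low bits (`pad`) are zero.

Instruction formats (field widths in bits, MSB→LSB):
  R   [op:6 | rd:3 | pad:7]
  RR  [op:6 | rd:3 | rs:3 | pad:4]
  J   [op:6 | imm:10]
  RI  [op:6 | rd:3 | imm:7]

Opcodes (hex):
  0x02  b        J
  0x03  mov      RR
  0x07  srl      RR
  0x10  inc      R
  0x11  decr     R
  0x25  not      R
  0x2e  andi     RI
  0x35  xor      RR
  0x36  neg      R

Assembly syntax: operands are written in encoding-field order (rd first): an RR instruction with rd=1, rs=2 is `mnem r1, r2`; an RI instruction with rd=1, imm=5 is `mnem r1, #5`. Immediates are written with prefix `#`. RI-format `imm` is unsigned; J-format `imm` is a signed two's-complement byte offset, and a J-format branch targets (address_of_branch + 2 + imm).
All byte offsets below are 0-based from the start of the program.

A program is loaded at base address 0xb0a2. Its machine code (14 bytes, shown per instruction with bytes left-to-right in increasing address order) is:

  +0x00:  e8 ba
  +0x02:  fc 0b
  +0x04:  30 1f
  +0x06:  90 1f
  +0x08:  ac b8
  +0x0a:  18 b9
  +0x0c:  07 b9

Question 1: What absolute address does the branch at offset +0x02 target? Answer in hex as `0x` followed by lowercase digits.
0xb0a2

off 0x02: read fc 0b as little → 0x0bfc
  opcode bits[15:10]=0x2: b/J
  [9:0] imm=1020 (s10→-4) = #-4
  target = base 0xb0a2 + off 0x02 + 2 + imm -4 = 0xb0a2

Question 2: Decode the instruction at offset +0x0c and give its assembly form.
andi r2, #7

+0x0c: 07 b9 ⇒ word 0xb907 (little)
  opcode bits[15:10]=0x2e: andi/RI
  [9:7] rd=2 = r2
  [6:0] imm=7 = #7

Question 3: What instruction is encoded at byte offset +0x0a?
andi r2, #24

[0a] 18 b9 → 0xb918
  opcode bits[15:10]=0x2e: andi/RI
  rd@[9:7]=0x2 ⇒ r2
  imm@[6:0]=0x18 ⇒ #24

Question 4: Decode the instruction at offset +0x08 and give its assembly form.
andi r1, #44

@+08  little-endian(ac b8) = 0xb8ac
  top 6b → 0x2e → andi [RI]
  rd@[9:7]=0x1 ⇒ r1
  imm@[6:0]=0x2c ⇒ #44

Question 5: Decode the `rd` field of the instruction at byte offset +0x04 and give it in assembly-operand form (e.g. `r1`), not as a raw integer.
r6

[04] 30 1f → 0x1f30
  op=0x1f30>>10=0x7 ⇒ srl (RR)
  [9:7] rd=6 = r6
  [6:4] rs=3 = r3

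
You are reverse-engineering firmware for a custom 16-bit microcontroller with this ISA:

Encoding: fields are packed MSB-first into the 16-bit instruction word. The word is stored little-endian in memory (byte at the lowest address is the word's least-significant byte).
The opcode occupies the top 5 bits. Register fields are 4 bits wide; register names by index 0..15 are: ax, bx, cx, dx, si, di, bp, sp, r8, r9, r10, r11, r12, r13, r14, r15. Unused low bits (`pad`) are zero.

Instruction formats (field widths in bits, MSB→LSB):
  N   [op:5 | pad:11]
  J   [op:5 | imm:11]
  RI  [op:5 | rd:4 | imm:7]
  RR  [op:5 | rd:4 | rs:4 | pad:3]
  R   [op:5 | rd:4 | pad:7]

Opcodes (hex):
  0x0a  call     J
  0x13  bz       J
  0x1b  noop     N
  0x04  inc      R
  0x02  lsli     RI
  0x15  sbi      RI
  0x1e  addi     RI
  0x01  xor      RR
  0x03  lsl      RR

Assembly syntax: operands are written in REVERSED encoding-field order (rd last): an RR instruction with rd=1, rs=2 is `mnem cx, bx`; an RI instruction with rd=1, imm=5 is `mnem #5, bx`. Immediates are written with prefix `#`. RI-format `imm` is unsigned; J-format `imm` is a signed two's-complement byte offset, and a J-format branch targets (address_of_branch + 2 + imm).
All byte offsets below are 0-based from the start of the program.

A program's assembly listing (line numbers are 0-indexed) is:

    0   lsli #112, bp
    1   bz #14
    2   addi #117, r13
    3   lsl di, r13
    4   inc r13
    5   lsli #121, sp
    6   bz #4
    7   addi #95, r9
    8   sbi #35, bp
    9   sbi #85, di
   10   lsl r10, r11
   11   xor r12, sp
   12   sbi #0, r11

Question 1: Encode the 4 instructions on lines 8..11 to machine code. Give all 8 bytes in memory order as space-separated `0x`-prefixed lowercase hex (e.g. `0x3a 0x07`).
L8: sbi op=0x15:5|rd=6:4|imm=35:7 ⇒ 0xab23 ⇒ little 23 ab
L9: sbi op=0x15:5|rd=5:4|imm=85:7 ⇒ 0xaad5 ⇒ little d5 aa
L10: lsl op=0x3:5|rd=11:4|rs=10:4|pad=0:3 ⇒ 0x1dd0 ⇒ little d0 1d
L11: xor op=0x1:5|rd=7:4|rs=12:4|pad=0:3 ⇒ 0x0be0 ⇒ little e0 0b

0x23 0xab 0xd5 0xaa 0xd0 0x1d 0xe0 0x0b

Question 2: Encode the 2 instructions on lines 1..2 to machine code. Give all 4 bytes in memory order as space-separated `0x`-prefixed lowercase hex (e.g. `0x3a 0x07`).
0x0e 0x98 0xf5 0xf6

line 1 (bz): pack op=0x13:5|imm=14:11 = 0x980e; little→ 0e 98
line 2 (addi): pack op=0x1e:5|rd=13:4|imm=117:7 = 0xf6f5; little→ f5 f6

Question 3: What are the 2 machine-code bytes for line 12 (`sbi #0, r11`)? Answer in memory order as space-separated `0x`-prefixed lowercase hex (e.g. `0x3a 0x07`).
0x80 0xad

12. sbi fields op=0x15:5|rd=11:4|imm=0:7 → word ad80h → 80 ad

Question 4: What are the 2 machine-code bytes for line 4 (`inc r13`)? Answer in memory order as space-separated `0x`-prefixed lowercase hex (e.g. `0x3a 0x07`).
4. inc fields op=0x4:5|rd=13:4|pad=0:7 → word 2680h → 80 26

0x80 0x26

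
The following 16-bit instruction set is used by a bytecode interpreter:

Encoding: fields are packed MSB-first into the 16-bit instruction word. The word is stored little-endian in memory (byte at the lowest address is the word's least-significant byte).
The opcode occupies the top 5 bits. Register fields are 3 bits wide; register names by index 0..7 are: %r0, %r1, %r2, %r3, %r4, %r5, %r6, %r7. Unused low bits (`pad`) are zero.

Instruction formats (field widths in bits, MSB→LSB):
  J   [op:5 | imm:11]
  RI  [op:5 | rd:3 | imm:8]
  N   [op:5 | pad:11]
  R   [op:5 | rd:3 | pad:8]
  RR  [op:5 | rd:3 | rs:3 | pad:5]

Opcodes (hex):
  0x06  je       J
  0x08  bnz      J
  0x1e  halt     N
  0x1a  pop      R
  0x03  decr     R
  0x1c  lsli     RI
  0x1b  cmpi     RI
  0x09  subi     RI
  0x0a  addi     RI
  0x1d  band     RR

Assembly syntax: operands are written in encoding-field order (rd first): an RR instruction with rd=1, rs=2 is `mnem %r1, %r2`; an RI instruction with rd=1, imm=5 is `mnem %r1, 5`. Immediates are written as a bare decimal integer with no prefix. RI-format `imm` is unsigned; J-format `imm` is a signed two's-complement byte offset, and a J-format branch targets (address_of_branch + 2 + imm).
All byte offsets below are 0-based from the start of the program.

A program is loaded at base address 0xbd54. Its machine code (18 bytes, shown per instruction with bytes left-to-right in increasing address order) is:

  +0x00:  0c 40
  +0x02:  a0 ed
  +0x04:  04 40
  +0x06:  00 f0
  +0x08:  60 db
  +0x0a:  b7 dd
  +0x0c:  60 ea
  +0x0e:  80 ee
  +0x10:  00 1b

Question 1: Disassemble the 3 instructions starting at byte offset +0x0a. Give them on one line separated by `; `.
cmpi %r5, 183; band %r2, %r3; band %r6, %r4

off 0x0a: read b7 dd as little → 0xddb7
  opcode bits[15:11]=0x1b: cmpi/RI
  rd: (w>>8)&0x7=0x5 → %r5
  imm: (w>>0)&0xff=0xb7 → 183
off 0x0c: read 60 ea as little → 0xea60
  opcode bits[15:11]=0x1d: band/RR
  rd: (w>>8)&0x7=0x2 → %r2
  rs: (w>>5)&0x7=0x3 → %r3
off 0x0e: read 80 ee as little → 0xee80
  opcode bits[15:11]=0x1d: band/RR
  rd: (w>>8)&0x7=0x6 → %r6
  rs: (w>>5)&0x7=0x4 → %r4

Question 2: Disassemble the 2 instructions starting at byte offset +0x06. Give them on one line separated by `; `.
off 0x06: read 00 f0 as little → 0xf000
  opcode bits[15:11]=0x1e: halt/N
off 0x08: read 60 db as little → 0xdb60
  opcode bits[15:11]=0x1b: cmpi/RI
  rd: (w>>8)&0x7=0x3 → %r3
  imm: (w>>0)&0xff=0x60 → 96

halt; cmpi %r3, 96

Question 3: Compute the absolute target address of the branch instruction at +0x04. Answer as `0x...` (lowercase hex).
0xbd5e

@+04  little-endian(04 40) = 0x4004
  opcode bits[15:11]=0x8: bnz/J
  imm: (w>>0)&0x7ff=0x4 → 4
  target = base 0xbd54 + off 0x04 + 2 + imm 4 = 0xbd5e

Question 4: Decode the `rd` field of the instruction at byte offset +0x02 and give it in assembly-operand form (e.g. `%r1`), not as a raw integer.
off 0x02: read a0 ed as little → 0xeda0
  opcode bits[15:11]=0x1d: band/RR
  rd@[10:8]=0x5 ⇒ %r5
  rs@[7:5]=0x5 ⇒ %r5

%r5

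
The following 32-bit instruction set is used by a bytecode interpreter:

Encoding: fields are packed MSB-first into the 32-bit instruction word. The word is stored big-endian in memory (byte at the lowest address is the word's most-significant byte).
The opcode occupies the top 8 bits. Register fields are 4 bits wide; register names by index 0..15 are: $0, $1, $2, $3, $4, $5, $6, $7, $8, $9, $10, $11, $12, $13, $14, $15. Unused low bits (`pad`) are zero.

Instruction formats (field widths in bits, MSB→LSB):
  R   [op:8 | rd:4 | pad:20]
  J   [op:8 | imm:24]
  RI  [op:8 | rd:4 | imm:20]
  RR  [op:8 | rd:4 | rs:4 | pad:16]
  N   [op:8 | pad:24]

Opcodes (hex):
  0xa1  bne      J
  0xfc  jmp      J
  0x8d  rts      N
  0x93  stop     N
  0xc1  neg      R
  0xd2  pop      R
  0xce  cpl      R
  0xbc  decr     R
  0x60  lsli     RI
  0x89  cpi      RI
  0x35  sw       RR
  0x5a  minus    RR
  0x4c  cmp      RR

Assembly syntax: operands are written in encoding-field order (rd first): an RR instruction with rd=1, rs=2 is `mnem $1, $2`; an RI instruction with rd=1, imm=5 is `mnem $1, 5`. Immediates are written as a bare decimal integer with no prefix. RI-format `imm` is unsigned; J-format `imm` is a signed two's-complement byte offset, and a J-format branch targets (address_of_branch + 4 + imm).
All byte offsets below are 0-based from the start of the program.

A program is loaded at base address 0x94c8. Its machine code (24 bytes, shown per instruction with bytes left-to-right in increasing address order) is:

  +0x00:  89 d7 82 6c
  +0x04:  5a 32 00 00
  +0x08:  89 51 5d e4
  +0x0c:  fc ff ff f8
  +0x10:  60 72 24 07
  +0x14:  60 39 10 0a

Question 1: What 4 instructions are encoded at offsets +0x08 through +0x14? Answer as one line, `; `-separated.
+0x08: 89 51 5d e4 ⇒ word 0x89515de4 (big)
  top 8b → 0x89 → cpi [RI]
  rd: (w>>20)&0xf=0x5 → $5
  imm: (w>>0)&0xfffff=0x15de4 → 89572
+0x0c: fc ff ff f8 ⇒ word 0xfcfffff8 (big)
  top 8b → 0xfc → jmp [J]
  imm: (w>>0)&0xffffff=0xfffff8 (s24→-8) → -8
+0x10: 60 72 24 07 ⇒ word 0x60722407 (big)
  top 8b → 0x60 → lsli [RI]
  rd: (w>>20)&0xf=0x7 → $7
  imm: (w>>0)&0xfffff=0x22407 → 140295
+0x14: 60 39 10 0a ⇒ word 0x6039100a (big)
  top 8b → 0x60 → lsli [RI]
  rd: (w>>20)&0xf=0x3 → $3
  imm: (w>>0)&0xfffff=0x9100a → 593930

cpi $5, 89572; jmp -8; lsli $7, 140295; lsli $3, 593930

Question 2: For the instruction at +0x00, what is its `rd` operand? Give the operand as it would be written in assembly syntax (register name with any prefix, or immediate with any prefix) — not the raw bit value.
off 0x00: read 89 d7 82 6c as big → 0x89d7826c
  op=0x89d7826c>>24=0x89 ⇒ cpi (RI)
  rd@[23:20]=0xd ⇒ $13
  imm@[19:0]=0x7826c ⇒ 492140

$13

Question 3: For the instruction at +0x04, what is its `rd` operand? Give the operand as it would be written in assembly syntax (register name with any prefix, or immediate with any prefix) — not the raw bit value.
[04] 5a 32 00 00 → 0x5a320000
  top 8b → 0x5a → minus [RR]
  rd: (w>>20)&0xf=0x3 → $3
  rs: (w>>16)&0xf=0x2 → $2

$3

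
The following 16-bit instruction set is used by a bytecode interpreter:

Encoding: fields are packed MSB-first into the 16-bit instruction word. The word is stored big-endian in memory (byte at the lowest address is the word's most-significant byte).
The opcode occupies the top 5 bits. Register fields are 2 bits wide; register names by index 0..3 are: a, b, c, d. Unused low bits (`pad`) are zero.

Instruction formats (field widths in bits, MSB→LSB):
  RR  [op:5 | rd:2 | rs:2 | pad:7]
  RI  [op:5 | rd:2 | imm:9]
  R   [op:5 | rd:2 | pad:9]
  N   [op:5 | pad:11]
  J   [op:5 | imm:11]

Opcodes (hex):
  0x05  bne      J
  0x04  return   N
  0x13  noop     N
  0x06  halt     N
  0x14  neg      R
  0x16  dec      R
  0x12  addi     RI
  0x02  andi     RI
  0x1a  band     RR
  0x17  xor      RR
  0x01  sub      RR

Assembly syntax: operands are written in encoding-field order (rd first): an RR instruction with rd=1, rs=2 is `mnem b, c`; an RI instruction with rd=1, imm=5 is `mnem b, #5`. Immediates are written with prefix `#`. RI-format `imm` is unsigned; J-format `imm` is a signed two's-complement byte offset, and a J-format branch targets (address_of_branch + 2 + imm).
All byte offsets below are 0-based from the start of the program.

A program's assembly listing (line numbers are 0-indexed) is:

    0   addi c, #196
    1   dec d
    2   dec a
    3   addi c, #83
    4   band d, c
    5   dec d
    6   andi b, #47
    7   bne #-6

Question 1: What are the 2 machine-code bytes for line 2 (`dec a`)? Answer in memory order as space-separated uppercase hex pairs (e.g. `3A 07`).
L2: dec op=0x16:5|rd=0:2|pad=0:9 ⇒ 0xb000 ⇒ big b0 00

B0 00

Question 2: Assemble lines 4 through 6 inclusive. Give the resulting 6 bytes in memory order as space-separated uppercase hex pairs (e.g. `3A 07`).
D7 00 B6 00 12 2F

L4: band op=0x1a:5|rd=3:2|rs=2:2|pad=0:7 ⇒ 0xd700 ⇒ big d7 00
L5: dec op=0x16:5|rd=3:2|pad=0:9 ⇒ 0xb600 ⇒ big b6 00
L6: andi op=0x2:5|rd=1:2|imm=47:9 ⇒ 0x122f ⇒ big 12 2f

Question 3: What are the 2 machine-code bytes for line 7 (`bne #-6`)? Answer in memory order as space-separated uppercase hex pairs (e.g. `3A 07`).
2F FA

7. bne fields op=0x5:5|imm=-6:11 → word 2ffah → 2f fa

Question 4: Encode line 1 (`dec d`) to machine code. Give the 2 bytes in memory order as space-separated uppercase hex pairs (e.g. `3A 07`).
B6 00

1. dec fields op=0x16:5|rd=3:2|pad=0:9 → word b600h → b6 00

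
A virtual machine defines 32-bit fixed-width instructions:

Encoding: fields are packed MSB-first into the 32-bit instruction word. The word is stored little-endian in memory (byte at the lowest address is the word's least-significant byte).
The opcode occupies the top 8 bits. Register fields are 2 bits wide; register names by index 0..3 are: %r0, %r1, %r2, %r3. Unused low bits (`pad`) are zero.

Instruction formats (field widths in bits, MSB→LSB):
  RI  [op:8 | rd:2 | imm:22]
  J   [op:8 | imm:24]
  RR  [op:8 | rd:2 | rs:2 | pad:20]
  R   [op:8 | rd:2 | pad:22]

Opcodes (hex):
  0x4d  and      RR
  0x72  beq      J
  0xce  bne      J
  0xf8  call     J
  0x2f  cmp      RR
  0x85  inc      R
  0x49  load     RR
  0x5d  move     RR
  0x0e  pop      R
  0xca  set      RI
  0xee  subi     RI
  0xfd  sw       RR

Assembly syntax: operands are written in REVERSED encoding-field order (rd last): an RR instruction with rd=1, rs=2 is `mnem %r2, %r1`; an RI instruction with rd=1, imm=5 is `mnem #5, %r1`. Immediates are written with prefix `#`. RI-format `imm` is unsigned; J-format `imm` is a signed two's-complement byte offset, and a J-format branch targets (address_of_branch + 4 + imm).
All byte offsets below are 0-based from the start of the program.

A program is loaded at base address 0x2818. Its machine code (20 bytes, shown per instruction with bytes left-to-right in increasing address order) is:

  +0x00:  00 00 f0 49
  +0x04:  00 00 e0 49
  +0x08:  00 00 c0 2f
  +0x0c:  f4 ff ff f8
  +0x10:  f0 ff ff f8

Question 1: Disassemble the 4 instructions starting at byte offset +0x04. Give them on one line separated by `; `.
load %r2, %r3; cmp %r0, %r3; call #-12; call #-16

off 0x04: read 00 00 e0 49 as little → 0x49e00000
  opcode bits[31:24]=0x49: load/RR
  rd@[23:22]=0x3 ⇒ %r3
  rs@[21:20]=0x2 ⇒ %r2
off 0x08: read 00 00 c0 2f as little → 0x2fc00000
  opcode bits[31:24]=0x2f: cmp/RR
  rd@[23:22]=0x3 ⇒ %r3
  rs@[21:20]=0x0 ⇒ %r0
off 0x0c: read f4 ff ff f8 as little → 0xf8fffff4
  opcode bits[31:24]=0xf8: call/J
  imm@[23:0]=0xfffff4 (s24→-12) ⇒ #-12
off 0x10: read f0 ff ff f8 as little → 0xf8fffff0
  opcode bits[31:24]=0xf8: call/J
  imm@[23:0]=0xfffff0 (s24→-16) ⇒ #-16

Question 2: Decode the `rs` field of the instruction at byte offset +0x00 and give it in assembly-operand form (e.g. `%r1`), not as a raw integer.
[00] 00 00 f0 49 → 0x49f00000
  op=0x49f00000>>24=0x49 ⇒ load (RR)
  [23:22] rd=3 = %r3
  [21:20] rs=3 = %r3

%r3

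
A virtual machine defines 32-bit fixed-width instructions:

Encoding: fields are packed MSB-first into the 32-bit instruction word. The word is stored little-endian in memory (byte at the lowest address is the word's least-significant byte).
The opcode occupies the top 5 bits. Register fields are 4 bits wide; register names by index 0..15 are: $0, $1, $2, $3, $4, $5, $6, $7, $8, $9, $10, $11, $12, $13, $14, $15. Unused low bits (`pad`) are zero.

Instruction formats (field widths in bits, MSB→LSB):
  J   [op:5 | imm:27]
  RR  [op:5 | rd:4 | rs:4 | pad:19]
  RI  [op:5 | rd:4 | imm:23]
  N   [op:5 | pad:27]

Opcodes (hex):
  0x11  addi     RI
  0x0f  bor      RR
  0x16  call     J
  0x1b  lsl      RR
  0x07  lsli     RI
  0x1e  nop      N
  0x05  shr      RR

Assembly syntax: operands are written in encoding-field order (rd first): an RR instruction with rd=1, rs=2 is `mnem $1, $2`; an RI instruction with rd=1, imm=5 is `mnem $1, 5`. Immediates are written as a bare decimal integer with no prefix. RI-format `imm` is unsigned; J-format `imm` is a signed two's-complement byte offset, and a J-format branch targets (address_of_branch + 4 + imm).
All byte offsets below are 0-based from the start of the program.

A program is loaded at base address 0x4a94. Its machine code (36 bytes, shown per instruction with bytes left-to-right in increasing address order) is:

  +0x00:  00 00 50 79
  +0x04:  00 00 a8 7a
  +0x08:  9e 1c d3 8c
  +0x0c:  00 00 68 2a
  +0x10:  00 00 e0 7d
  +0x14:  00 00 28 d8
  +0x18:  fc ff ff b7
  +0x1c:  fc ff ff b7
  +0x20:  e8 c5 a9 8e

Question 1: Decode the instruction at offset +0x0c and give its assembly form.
shr $4, $13

off 0x0c: read 00 00 68 2a as little → 0x2a680000
  op=0x2a680000>>27=0x5 ⇒ shr (RR)
  rd: (w>>23)&0xf=0x4 → $4
  rs: (w>>19)&0xf=0xd → $13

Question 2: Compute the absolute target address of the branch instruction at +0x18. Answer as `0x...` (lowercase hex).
@+18  little-endian(fc ff ff b7) = 0xb7fffffc
  top 5b → 0x16 → call [J]
  imm: (w>>0)&0x7ffffff=0x7fffffc (s27→-4) → -4
  target = base 0x4a94 + off 0x18 + 4 + imm -4 = 0x4aac

0x4aac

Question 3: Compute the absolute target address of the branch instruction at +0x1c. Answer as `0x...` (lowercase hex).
@+1c  little-endian(fc ff ff b7) = 0xb7fffffc
  opcode bits[31:27]=0x16: call/J
  imm: (w>>0)&0x7ffffff=0x7fffffc (s27→-4) → -4
  target = base 0x4a94 + off 0x1c + 4 + imm -4 = 0x4ab0

0x4ab0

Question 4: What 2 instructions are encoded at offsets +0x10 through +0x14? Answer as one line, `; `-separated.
@+10  little-endian(00 00 e0 7d) = 0x7de00000
  top 5b → 0xf → bor [RR]
  rd: (w>>23)&0xf=0xb → $11
  rs: (w>>19)&0xf=0xc → $12
@+14  little-endian(00 00 28 d8) = 0xd8280000
  top 5b → 0x1b → lsl [RR]
  rd: (w>>23)&0xf=0x0 → $0
  rs: (w>>19)&0xf=0x5 → $5

bor $11, $12; lsl $0, $5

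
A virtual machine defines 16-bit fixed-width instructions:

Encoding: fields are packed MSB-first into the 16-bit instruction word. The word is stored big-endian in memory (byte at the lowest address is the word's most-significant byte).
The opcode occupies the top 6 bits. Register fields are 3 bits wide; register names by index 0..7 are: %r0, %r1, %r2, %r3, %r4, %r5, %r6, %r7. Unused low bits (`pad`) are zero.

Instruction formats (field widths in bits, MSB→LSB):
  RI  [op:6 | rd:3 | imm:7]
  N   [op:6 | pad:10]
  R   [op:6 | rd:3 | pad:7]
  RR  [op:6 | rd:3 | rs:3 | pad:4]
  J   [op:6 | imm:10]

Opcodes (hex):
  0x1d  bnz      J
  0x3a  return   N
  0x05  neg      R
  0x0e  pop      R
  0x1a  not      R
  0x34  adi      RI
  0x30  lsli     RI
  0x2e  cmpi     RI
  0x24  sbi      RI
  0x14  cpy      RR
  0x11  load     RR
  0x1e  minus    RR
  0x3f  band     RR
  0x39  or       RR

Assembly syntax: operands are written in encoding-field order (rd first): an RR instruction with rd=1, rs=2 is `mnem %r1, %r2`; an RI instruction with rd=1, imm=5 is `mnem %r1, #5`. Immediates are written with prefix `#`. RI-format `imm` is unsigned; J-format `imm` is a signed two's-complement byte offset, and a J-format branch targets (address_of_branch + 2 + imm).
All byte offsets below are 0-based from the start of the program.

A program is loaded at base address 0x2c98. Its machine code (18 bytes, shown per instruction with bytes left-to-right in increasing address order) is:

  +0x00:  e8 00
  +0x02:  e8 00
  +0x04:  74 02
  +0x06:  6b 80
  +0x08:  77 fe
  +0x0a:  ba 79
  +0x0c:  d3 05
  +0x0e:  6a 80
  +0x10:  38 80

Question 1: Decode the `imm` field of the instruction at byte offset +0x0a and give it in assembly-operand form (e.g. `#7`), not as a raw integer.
#121

@+0a  big-endian(ba 79) = 0xba79
  op=0xba79>>10=0x2e ⇒ cmpi (RI)
  rd@[9:7]=0x4 ⇒ %r4
  imm@[6:0]=0x79 ⇒ #121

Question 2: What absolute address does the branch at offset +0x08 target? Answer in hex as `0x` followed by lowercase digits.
0x2ca0

off 0x08: read 77 fe as big → 0x77fe
  top 6b → 0x1d → bnz [J]
  imm@[9:0]=0x3fe (s10→-2) ⇒ #-2
  target = base 0x2c98 + off 0x08 + 2 + imm -2 = 0x2ca0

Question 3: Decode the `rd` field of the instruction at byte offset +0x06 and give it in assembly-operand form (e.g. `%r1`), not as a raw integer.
[06] 6b 80 → 0x6b80
  top 6b → 0x1a → not [R]
  [9:7] rd=7 = %r7

%r7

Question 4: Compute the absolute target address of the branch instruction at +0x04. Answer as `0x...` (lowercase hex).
0x2ca0

@+04  big-endian(74 02) = 0x7402
  op=0x7402>>10=0x1d ⇒ bnz (J)
  imm: (w>>0)&0x3ff=0x2 → #2
  target = base 0x2c98 + off 0x04 + 2 + imm 2 = 0x2ca0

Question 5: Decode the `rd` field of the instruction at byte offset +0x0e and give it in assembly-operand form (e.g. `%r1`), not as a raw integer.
%r5

[0e] 6a 80 → 0x6a80
  opcode bits[15:10]=0x1a: not/R
  rd: (w>>7)&0x7=0x5 → %r5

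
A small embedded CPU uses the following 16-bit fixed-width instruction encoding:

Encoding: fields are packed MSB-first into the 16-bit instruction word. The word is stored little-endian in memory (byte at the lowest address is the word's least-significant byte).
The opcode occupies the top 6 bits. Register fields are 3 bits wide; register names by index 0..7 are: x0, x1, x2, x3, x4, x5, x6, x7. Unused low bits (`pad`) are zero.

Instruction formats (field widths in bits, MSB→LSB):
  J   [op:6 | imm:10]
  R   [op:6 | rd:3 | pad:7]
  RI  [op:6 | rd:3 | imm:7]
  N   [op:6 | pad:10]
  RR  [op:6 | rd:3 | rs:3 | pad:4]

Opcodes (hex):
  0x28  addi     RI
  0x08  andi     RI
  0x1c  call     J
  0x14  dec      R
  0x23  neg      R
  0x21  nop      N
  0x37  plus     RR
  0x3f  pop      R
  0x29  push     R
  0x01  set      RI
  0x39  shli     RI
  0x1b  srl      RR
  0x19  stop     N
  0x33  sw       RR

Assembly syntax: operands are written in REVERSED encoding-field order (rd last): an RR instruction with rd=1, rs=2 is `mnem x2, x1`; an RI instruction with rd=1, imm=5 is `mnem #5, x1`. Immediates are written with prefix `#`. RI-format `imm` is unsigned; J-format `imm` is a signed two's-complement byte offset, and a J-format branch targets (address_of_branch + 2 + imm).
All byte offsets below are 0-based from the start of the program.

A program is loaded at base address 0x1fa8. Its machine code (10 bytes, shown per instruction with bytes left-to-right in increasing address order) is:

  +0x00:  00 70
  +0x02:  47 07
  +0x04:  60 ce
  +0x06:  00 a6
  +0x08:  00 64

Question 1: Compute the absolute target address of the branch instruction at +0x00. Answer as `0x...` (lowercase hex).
0x1faa

off 0x00: read 00 70 as little → 0x7000
  opcode bits[15:10]=0x1c: call/J
  imm: (w>>0)&0x3ff=0x0 → #0
  target = base 0x1fa8 + off 0x00 + 2 + imm 0 = 0x1faa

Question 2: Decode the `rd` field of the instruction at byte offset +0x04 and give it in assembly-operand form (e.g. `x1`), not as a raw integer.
x4

+0x04: 60 ce ⇒ word 0xce60 (little)
  opcode bits[15:10]=0x33: sw/RR
  rd: (w>>7)&0x7=0x4 → x4
  rs: (w>>4)&0x7=0x6 → x6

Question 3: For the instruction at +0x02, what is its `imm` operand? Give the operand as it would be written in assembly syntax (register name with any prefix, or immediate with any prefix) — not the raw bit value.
#71

@+02  little-endian(47 07) = 0x0747
  top 6b → 0x1 → set [RI]
  [9:7] rd=6 = x6
  [6:0] imm=71 = #71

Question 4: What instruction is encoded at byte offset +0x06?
push x4

+0x06: 00 a6 ⇒ word 0xa600 (little)
  top 6b → 0x29 → push [R]
  rd@[9:7]=0x4 ⇒ x4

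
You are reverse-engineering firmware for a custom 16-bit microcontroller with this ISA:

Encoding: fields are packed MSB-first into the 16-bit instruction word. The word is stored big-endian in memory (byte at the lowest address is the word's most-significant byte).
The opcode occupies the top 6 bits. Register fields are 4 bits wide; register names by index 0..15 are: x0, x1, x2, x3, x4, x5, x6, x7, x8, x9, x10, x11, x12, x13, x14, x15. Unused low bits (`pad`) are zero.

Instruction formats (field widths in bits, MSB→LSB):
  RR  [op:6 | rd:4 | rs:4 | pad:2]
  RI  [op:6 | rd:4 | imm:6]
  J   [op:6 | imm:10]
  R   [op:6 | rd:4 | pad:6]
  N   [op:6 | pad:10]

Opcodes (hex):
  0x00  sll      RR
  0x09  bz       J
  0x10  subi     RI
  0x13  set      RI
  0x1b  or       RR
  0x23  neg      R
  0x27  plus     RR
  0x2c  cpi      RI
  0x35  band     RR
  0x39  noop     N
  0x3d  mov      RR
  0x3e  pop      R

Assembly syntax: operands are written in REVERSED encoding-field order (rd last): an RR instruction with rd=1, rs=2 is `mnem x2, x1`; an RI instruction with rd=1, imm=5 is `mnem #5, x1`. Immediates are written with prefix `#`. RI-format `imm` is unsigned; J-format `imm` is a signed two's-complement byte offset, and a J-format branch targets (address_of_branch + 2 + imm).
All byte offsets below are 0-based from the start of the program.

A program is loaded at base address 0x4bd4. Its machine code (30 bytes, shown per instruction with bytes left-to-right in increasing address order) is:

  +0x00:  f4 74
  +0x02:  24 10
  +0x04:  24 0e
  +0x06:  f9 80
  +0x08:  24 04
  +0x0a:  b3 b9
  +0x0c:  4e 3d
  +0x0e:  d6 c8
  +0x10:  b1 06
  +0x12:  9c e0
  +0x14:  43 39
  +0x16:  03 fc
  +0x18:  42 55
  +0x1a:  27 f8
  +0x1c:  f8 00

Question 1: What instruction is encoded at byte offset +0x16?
sll x15, x15

+0x16: 03 fc ⇒ word 0x03fc (big)
  op=0x03fc>>10=0x0 ⇒ sll (RR)
  [9:6] rd=15 = x15
  [5:2] rs=15 = x15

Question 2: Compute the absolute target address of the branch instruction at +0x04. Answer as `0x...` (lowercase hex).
0x4be8

off 0x04: read 24 0e as big → 0x240e
  top 6b → 0x9 → bz [J]
  [9:0] imm=14 = #14
  target = base 0x4bd4 + off 0x04 + 2 + imm 14 = 0x4be8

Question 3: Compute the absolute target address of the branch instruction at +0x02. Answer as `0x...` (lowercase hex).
[02] 24 10 → 0x2410
  top 6b → 0x9 → bz [J]
  imm: (w>>0)&0x3ff=0x10 → #16
  target = base 0x4bd4 + off 0x02 + 2 + imm 16 = 0x4be8

0x4be8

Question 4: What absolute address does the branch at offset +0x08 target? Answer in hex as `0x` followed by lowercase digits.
+0x08: 24 04 ⇒ word 0x2404 (big)
  op=0x2404>>10=0x9 ⇒ bz (J)
  [9:0] imm=4 = #4
  target = base 0x4bd4 + off 0x08 + 2 + imm 4 = 0x4be2

0x4be2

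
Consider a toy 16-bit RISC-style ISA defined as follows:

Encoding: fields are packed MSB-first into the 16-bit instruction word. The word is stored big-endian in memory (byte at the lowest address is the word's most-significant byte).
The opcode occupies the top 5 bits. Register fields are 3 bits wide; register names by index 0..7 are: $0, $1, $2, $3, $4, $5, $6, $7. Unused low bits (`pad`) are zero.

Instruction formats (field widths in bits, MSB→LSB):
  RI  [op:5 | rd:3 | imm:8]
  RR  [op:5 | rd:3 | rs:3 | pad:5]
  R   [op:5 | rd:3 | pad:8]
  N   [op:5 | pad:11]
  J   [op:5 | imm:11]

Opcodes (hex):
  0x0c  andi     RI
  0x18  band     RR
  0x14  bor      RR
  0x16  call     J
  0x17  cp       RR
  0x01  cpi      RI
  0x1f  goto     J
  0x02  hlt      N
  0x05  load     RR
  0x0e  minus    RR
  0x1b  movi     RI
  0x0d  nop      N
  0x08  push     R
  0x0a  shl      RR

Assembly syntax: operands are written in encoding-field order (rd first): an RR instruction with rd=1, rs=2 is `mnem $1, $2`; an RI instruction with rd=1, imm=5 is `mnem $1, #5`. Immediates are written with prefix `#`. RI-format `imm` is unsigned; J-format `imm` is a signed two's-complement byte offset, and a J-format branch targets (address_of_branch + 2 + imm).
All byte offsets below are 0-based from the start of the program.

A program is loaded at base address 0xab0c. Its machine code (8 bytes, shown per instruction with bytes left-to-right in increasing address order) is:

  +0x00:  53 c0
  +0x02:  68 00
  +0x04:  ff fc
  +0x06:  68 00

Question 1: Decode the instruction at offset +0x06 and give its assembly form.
nop

@+06  big-endian(68 00) = 0x6800
  top 5b → 0xd → nop [N]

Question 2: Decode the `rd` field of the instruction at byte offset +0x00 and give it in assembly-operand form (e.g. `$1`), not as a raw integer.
[00] 53 c0 → 0x53c0
  opcode bits[15:11]=0xa: shl/RR
  rd: (w>>8)&0x7=0x3 → $3
  rs: (w>>5)&0x7=0x6 → $6

$3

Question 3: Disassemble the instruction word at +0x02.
[02] 68 00 → 0x6800
  op=0x6800>>11=0xd ⇒ nop (N)

nop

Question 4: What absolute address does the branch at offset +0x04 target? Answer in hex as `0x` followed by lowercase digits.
+0x04: ff fc ⇒ word 0xfffc (big)
  top 5b → 0x1f → goto [J]
  [10:0] imm=2044 (s11→-4) = #-4
  target = base 0xab0c + off 0x04 + 2 + imm -4 = 0xab0e

0xab0e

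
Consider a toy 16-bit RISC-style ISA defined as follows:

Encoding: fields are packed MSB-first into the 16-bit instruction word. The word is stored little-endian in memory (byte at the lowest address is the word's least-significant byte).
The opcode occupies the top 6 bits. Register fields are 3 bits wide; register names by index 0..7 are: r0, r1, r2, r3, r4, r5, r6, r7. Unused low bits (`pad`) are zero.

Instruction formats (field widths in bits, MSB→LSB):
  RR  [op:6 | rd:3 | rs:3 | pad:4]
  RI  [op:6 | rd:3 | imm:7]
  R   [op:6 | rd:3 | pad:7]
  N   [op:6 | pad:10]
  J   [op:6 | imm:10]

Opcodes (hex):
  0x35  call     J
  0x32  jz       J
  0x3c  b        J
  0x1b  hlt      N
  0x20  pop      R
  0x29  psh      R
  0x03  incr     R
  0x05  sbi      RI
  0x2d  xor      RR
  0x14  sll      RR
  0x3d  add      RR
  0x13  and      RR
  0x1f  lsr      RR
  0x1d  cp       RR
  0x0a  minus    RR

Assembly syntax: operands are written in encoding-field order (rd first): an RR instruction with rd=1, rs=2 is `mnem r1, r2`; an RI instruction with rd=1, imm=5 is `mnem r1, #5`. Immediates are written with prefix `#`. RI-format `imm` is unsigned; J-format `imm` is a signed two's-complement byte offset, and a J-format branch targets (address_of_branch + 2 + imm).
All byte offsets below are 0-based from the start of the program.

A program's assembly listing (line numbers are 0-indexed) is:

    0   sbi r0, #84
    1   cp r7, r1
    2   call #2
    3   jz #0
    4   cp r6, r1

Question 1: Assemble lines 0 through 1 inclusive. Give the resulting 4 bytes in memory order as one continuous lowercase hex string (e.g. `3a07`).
54149077

L0: sbi op=0x5:6|rd=0:3|imm=84:7 ⇒ 0x1454 ⇒ little 54 14
L1: cp op=0x1d:6|rd=7:3|rs=1:3|pad=0:4 ⇒ 0x7790 ⇒ little 90 77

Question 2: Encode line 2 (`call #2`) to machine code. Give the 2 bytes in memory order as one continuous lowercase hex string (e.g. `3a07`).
02d4

L2: call op=0x35:6|imm=2:10 ⇒ 0xd402 ⇒ little 02 d4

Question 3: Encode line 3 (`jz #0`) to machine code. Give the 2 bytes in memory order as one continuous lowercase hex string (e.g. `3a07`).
00c8

3. jz fields op=0x32:6|imm=0:10 → word c800h → 00 c8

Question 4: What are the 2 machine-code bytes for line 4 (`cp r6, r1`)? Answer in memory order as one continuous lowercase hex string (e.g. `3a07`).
1077

L4: cp op=0x1d:6|rd=6:3|rs=1:3|pad=0:4 ⇒ 0x7710 ⇒ little 10 77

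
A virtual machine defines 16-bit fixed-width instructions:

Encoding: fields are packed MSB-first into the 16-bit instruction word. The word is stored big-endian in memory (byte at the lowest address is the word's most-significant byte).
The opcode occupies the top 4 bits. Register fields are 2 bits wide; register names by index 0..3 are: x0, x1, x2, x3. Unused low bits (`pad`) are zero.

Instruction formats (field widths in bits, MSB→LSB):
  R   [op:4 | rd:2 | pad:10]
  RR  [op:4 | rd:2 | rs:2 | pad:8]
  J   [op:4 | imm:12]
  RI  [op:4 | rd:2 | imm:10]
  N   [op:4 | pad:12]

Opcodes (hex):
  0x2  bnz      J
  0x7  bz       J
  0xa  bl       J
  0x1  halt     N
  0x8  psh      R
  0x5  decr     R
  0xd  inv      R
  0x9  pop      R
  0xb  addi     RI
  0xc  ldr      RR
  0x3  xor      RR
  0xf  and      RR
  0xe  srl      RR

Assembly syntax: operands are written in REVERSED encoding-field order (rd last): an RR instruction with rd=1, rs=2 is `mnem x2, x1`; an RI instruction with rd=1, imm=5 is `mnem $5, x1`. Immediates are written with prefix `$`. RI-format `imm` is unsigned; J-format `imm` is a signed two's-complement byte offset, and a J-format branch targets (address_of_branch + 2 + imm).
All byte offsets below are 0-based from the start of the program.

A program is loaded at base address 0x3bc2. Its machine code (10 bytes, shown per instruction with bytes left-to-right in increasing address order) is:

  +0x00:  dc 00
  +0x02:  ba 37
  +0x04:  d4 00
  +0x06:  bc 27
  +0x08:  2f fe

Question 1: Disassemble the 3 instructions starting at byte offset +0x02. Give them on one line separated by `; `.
addi $567, x2; inv x1; addi $39, x3

@+02  big-endian(ba 37) = 0xba37
  top 4b → 0xb → addi [RI]
  rd: (w>>10)&0x3=0x2 → x2
  imm: (w>>0)&0x3ff=0x237 → $567
@+04  big-endian(d4 00) = 0xd400
  top 4b → 0xd → inv [R]
  rd: (w>>10)&0x3=0x1 → x1
@+06  big-endian(bc 27) = 0xbc27
  top 4b → 0xb → addi [RI]
  rd: (w>>10)&0x3=0x3 → x3
  imm: (w>>0)&0x3ff=0x27 → $39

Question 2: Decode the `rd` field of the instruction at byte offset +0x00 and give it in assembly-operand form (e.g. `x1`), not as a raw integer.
@+00  big-endian(dc 00) = 0xdc00
  op=0xdc00>>12=0xd ⇒ inv (R)
  rd@[11:10]=0x3 ⇒ x3

x3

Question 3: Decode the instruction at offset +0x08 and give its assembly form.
+0x08: 2f fe ⇒ word 0x2ffe (big)
  op=0x2ffe>>12=0x2 ⇒ bnz (J)
  imm@[11:0]=0xffe (s12→-2) ⇒ $-2

bnz $-2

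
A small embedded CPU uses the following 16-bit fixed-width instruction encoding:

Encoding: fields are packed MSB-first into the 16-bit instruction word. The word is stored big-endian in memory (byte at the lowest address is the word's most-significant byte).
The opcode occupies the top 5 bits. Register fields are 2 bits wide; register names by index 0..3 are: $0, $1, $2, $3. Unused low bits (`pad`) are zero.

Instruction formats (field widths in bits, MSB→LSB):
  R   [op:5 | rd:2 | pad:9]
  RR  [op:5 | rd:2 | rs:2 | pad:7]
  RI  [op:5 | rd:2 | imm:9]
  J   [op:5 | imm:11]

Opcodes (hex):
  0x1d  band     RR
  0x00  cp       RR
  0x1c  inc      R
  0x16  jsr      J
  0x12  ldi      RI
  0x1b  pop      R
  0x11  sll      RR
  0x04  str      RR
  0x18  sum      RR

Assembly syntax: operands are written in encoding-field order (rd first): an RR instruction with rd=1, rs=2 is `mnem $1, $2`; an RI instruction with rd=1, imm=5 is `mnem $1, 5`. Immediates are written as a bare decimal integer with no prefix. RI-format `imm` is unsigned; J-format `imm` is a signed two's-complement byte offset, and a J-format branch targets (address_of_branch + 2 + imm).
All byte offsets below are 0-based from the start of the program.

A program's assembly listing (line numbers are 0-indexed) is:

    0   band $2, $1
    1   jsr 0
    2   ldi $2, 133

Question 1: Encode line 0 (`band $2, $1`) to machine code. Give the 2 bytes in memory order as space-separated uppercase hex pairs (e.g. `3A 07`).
EC 80

0. band fields op=0x1d:5|rd=2:2|rs=1:2|pad=0:7 → word ec80h → ec 80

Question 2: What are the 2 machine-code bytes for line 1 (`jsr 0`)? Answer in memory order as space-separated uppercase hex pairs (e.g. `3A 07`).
B0 00

line 1 (jsr): pack op=0x16:5|imm=0:11 = 0xb000; big→ b0 00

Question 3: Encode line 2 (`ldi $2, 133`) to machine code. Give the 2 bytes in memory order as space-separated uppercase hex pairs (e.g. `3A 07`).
line 2 (ldi): pack op=0x12:5|rd=2:2|imm=133:9 = 0x9485; big→ 94 85

94 85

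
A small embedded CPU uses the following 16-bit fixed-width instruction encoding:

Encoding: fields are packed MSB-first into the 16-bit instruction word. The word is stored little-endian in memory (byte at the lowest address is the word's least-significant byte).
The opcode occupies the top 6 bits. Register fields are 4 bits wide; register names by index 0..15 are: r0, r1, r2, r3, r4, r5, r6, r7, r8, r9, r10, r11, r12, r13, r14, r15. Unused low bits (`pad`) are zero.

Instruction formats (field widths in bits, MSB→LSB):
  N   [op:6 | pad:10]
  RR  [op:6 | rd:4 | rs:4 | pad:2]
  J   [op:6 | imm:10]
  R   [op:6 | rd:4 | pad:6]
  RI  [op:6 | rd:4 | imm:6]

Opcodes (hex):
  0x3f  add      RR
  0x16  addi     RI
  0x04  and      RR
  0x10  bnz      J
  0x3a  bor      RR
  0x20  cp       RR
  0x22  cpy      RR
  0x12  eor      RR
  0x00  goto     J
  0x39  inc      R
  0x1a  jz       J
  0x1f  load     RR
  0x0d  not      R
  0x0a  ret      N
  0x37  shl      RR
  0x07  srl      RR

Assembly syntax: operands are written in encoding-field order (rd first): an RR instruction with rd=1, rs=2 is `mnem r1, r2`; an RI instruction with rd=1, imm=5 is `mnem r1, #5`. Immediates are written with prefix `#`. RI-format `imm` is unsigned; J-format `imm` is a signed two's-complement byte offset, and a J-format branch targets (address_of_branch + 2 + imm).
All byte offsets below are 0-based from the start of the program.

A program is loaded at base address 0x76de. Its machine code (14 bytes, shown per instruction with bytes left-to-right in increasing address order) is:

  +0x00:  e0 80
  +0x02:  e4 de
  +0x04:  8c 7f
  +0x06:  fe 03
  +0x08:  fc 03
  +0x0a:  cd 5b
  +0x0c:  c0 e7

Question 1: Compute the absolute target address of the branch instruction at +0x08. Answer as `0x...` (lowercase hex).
0x76e4

@+08  little-endian(fc 03) = 0x03fc
  op=0x03fc>>10=0x0 ⇒ goto (J)
  imm@[9:0]=0x3fc (s10→-4) ⇒ #-4
  target = base 0x76de + off 0x08 + 2 + imm -4 = 0x76e4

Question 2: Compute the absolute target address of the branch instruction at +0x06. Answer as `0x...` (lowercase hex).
@+06  little-endian(fe 03) = 0x03fe
  opcode bits[15:10]=0x0: goto/J
  imm@[9:0]=0x3fe (s10→-2) ⇒ #-2
  target = base 0x76de + off 0x06 + 2 + imm -2 = 0x76e4

0x76e4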